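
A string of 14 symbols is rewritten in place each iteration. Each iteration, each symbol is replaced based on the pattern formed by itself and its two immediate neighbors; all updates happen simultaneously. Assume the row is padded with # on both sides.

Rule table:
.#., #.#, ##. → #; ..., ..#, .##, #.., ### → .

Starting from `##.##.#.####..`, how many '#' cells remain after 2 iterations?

5

.##.####...#..
#.##...#...#..
count of #: 5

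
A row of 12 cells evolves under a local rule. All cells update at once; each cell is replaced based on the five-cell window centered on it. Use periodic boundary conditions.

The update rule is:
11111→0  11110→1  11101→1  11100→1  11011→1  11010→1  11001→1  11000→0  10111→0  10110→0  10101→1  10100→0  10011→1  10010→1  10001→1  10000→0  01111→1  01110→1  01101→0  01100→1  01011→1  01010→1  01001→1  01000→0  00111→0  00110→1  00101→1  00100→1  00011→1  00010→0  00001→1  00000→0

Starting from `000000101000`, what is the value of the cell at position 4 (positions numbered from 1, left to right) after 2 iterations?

000010110000
001011010000
position 4 holds 0

0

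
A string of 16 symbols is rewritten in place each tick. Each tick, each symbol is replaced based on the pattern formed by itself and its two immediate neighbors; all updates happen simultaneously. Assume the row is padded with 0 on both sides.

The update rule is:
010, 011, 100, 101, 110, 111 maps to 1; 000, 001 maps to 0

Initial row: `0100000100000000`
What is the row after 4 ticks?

0111110111110000

0110000110000000
0111000111000000
0111100111100000
0111110111110000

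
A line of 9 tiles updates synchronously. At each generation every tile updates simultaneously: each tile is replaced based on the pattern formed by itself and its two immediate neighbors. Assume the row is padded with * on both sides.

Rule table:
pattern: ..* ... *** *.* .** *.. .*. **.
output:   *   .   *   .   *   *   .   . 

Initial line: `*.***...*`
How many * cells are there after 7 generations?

8

..**.*.**
***....**
**.*..***
*...*****
.*.******
...******
*.*******
count of *: 8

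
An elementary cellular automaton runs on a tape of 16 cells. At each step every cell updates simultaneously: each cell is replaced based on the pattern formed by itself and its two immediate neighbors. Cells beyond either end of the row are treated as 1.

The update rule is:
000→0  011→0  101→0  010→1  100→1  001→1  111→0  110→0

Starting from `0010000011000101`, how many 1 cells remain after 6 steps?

1111000100101100
0000101111100011
1001100000010100
0110010000110111
0001111001000000
1010000111100001
count of 1: 7

7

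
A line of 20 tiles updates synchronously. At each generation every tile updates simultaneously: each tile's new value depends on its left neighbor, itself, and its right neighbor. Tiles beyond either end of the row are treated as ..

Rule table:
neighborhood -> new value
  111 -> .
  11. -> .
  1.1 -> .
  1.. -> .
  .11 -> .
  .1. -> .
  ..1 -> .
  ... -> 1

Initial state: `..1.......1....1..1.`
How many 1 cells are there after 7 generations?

8

1...11111...11......
..1.......1....11111
1...11111...11......  (repeats generation 1; period 2)
generation 7: 1...11111...11......
count of 1: 8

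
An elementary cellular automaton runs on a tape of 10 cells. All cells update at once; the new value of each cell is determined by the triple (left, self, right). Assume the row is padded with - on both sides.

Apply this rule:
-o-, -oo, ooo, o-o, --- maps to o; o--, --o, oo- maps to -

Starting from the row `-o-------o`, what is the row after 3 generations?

generation 1: -o-ooooo-o
generation 2: -oooooo-oo
generation 3: -ooooo-oo-

-ooooo-oo-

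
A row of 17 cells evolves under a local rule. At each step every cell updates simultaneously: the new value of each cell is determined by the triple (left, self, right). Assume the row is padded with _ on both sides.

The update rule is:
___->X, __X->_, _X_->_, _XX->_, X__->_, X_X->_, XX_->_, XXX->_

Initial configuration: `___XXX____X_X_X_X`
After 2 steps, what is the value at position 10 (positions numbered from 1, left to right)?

_

step 1: XX_____XX________
step 2: ___XXX____XXXXXXX
position 10 holds _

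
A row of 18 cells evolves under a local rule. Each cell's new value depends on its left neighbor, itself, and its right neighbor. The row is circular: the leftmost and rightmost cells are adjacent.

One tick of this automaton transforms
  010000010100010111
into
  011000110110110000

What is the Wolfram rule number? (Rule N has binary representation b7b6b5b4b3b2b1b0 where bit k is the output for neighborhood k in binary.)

position 16: 111 → 0  (bit 7 = 0)
position 17: 110 → 0  (bit 6 = 0)
position 0: 101 → 0  (bit 5 = 0)
position 2: 100 → 1  (bit 4 = 1)
position 15: 011 → 0  (bit 3 = 0)
position 1: 010 → 1  (bit 2 = 1)
position 6: 001 → 1  (bit 1 = 1)
position 3: 000 → 0  (bit 0 = 0)
bits b7..b0 = 00010110 = 22

22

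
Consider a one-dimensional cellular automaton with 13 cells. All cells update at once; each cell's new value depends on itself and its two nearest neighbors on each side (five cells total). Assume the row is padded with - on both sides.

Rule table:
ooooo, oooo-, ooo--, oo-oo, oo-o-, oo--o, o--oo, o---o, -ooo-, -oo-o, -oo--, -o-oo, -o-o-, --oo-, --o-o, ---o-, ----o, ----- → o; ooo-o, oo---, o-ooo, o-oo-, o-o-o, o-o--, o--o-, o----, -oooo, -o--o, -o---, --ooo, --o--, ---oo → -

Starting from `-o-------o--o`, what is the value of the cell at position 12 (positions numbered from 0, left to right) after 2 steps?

o

step 1: o---ooooo----
step 2: --o---ooo--oo
position 12 holds o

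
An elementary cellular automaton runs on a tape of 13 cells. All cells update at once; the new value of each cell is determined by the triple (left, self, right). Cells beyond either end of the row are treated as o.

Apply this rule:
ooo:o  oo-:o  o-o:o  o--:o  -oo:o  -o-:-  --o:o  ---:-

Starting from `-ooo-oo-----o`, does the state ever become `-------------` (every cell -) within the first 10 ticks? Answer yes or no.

no

oooooooo---oo
ooooooooo-ooo
ooooooooooooo
ooooooooooooo  (fixed point — unchanged through tick 10)
tick 10 is ooooooooooooo, still not uniform -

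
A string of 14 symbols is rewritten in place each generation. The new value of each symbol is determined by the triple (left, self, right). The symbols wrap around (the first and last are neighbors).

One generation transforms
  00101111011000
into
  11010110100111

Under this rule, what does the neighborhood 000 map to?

At position 0 the neighborhood is 000; the next row has 1 there.

1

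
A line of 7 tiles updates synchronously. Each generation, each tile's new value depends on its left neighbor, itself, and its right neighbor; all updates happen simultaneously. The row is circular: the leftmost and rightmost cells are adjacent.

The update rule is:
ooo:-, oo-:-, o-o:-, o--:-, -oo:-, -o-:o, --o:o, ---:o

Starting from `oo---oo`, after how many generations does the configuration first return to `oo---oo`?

---oo--
ooo---o
----oo-
oooo---
-----oo
-oooo--
o-----o
--oooo-
oo-----
---oooo
-oo----
o---ooo
--oo---
oo---oo

14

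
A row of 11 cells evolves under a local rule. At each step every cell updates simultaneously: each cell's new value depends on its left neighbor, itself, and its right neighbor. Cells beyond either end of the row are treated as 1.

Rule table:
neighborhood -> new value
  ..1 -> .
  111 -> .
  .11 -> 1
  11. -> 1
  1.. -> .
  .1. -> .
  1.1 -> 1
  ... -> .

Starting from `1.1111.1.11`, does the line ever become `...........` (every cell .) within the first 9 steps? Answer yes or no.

yes

step 1: 111..11.11.
step 2: ..1..111111
step 3: .....1.....
step 4: ...........
all cells are . at step 4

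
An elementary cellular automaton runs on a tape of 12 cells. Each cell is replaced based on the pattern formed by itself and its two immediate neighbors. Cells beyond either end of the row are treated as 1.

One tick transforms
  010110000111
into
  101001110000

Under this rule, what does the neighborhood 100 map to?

At position 5 the neighborhood is 100; the next row has 1 there.

1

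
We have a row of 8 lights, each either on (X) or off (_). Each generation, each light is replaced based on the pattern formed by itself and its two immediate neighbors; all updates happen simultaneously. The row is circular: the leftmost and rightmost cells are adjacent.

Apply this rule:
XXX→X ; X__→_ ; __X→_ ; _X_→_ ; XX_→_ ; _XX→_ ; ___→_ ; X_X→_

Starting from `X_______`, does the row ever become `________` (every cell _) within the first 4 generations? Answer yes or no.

yes

________
all cells are _ at generation 1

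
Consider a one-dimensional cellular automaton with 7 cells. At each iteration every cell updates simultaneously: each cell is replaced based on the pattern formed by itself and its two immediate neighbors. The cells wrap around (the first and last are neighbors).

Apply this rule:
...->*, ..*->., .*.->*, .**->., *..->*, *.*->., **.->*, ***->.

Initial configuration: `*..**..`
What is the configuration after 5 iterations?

**.**..

**..**.
.**..*.
..**.**
*..*..*
**.**..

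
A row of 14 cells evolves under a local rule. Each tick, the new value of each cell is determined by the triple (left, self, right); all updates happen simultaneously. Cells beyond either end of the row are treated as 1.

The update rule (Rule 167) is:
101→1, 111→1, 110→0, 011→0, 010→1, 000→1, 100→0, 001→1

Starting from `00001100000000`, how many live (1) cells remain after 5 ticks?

7

01110001111111
10100110111111
01101001011111
10011011101111
00100101010111
count of 1: 7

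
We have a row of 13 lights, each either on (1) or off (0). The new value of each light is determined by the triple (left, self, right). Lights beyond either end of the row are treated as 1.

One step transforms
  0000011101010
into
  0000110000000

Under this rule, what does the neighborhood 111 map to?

0

At position 6 the neighborhood is 111; the next row has 0 there.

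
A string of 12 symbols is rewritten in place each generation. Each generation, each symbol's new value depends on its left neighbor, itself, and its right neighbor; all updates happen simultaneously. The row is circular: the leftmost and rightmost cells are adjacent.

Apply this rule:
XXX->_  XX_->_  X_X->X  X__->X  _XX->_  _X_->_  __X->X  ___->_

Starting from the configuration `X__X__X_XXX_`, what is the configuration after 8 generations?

generation 1: _XX_XX_X___X
generation 2: X__X__X_X_X_
generation 3: _XX_XX_X_X_X
generation 4: X__X__X_X_X_  (repeats generation 2; period 2)
generation 8: X__X__X_X_X_

X__X__X_X_X_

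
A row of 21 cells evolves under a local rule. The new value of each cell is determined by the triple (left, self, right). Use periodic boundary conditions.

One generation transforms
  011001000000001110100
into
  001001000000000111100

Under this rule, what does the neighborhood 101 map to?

At position 17 the neighborhood is 101; the next row has 1 there.

1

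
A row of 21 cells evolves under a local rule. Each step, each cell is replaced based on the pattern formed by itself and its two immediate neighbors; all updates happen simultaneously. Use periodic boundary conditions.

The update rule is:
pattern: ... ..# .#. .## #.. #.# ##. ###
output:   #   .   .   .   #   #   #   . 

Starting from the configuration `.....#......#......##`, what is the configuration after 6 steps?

step 1: ####..#####..#####..#
step 2: ...##.....##.....##..
step 3: ##..#####..#####..###
step 4: .##.....##.....##....
step 5: ..#####..#####..#####
step 6: #.....##.....##.....#

#.....##.....##.....#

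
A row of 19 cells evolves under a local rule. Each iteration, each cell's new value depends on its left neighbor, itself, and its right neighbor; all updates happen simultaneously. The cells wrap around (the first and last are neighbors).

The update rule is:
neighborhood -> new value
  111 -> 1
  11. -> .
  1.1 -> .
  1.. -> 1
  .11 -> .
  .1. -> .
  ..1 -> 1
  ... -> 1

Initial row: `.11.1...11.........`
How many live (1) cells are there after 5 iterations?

11

iteration 1: 1....111..111111111
iteration 2: .1111.1.11.11111111
iteration 3: ..11........111111.
iteration 4: 11..11111111.1111.1
iteration 5: 1.11.111111...11...
count of 1: 11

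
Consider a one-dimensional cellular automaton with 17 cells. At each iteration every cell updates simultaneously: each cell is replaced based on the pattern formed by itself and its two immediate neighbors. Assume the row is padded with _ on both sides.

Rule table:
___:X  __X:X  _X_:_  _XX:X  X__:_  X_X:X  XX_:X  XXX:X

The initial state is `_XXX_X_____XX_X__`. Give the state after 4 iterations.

XXXXX__XXXXXXX__X
XXXXX_XXXXXXXX_X_
XXXXXXXXXXXXXXX__
XXXXXXXXXXXXXXX_X

XXXXXXXXXXXXXXX_X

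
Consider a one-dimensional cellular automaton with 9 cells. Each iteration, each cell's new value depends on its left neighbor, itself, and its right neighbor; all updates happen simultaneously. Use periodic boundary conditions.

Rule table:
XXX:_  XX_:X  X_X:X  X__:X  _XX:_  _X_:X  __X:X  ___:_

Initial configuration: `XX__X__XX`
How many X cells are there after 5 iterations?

5

_XXXXXX__
X_____XX_
XX___X_XX
_XX_XXX__
X_XX__XX_
count of X: 5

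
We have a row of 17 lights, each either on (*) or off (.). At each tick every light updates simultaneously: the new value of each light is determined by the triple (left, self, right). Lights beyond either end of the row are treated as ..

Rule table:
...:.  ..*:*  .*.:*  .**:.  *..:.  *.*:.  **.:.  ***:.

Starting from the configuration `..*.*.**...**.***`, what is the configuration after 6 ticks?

.**.*.....*......
*...*....**......
*..**...*........
*.*....**........
*.*...*..........
*.*..**..........

*.*..**..........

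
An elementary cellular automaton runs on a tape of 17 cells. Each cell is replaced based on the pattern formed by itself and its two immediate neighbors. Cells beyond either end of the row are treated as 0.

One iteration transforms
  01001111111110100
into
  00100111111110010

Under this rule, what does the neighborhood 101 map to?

0

At position 13 the neighborhood is 101; the next row has 0 there.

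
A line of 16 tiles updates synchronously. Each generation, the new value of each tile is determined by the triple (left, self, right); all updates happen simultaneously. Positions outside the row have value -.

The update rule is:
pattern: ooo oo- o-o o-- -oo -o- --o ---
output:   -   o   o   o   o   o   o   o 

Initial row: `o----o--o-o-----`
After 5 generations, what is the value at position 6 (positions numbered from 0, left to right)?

oooooooooooooooo
o--------------o
oooooooooooooooo  (repeats generation 1; period 2)
generation 5: oooooooooooooooo
position 6 holds o

o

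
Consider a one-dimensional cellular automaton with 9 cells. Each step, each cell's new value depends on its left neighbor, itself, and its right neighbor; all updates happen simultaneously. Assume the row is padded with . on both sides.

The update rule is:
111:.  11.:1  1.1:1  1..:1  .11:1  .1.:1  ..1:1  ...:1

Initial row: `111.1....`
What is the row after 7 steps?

step 1: 1.1111111
step 2: 111.....1
step 3: 1.1111111  (repeats step 1; period 2)
step 7: 1.1111111

1.1111111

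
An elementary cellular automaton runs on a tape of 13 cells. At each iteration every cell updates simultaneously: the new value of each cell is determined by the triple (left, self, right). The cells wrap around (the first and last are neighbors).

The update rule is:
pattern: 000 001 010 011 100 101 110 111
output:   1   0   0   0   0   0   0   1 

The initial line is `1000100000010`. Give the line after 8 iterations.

1100000000000

iteration 1: 0010001111000
iteration 2: 1000100110011
iteration 3: 0010000000001
iteration 4: 0000111111100
iteration 5: 1110011111001
iteration 6: 1100001110000
iteration 7: 0001100100110
iteration 8: 1100000000000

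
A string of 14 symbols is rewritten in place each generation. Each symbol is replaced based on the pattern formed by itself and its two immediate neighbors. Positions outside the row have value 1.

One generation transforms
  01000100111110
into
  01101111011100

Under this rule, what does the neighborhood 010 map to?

At position 1 the neighborhood is 010; the next row has 1 there.

1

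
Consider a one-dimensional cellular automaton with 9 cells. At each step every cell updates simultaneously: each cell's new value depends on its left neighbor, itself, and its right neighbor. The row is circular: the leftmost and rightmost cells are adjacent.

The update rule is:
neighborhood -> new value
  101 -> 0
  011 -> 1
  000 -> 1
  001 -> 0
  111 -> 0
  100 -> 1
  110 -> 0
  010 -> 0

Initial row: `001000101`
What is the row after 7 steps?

010100111

100110000
010101110
000001001
111100100
100010010
011001000
010100111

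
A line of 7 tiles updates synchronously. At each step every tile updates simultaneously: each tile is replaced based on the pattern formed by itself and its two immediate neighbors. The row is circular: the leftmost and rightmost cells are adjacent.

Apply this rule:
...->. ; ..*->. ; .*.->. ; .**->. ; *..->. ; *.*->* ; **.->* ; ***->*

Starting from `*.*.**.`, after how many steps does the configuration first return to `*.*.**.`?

step 1: .*.*.**
step 2: *.*.*.*
step 3: **.*.*.
step 4: .**.*.*
step 5: *.**.*.
step 6: .*.**.*
step 7: *.*.**.

7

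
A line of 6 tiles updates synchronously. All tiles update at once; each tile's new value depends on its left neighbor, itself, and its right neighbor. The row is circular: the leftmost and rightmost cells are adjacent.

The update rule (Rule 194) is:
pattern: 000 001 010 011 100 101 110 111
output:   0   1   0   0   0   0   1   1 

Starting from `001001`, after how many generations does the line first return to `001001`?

010010
100100
001001

3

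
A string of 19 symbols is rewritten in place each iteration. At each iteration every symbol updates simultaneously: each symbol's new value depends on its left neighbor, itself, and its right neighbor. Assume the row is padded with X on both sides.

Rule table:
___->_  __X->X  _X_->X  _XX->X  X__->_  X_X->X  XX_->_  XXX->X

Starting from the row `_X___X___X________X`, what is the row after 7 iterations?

XX__XX__XX_______XX
X__XX__XX_______XXX
__XX__XX_______XXXX
_XX__XX_______XXXXX
XX__XX_______XXXXXX
X__XX_______XXXXXXX
__XX_______XXXXXXXX

__XX_______XXXXXXXX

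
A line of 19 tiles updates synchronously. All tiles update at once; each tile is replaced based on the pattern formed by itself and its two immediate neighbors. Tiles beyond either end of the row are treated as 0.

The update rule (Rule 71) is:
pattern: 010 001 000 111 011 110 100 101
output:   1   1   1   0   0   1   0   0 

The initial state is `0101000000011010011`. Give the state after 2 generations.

1101011111101010101
0101000000101010101

0101000000101010101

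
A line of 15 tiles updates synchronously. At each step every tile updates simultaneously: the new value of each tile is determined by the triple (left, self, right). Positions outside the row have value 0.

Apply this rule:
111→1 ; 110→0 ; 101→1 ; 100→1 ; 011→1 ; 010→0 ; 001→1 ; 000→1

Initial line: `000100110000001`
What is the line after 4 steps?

011101111110101

111011101111110
110111011111101
101110111111010
011101111110101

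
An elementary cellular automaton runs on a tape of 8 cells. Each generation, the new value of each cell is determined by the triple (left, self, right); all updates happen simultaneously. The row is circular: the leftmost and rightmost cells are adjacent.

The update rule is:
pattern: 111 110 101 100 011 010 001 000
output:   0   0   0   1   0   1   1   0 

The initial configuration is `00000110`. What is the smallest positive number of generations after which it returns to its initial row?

00001001
10011111
01100000
10010000
11111001
00000110

6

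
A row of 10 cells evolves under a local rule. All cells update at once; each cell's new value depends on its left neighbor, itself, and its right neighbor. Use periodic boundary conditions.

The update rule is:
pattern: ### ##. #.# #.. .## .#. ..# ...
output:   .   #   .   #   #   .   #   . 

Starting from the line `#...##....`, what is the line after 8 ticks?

.#.####..#
...#..###.
..#.###.##
##..#.#.##
.###....#.
##.##..#.#
.#.####..#  (repeats tick 1; period 6)
tick 8: ...#..###.

...#..###.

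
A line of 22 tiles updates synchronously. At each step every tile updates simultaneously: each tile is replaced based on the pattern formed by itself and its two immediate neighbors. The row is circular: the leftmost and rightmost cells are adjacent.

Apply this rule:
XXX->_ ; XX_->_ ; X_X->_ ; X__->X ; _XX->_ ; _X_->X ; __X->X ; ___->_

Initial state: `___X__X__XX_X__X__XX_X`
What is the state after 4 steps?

X_XXXXXXX___XXXXXX___X
_________X_X______X_X_
________XX_XX____XX_XX
X______X_____X__X_____

X______X_____X__X_____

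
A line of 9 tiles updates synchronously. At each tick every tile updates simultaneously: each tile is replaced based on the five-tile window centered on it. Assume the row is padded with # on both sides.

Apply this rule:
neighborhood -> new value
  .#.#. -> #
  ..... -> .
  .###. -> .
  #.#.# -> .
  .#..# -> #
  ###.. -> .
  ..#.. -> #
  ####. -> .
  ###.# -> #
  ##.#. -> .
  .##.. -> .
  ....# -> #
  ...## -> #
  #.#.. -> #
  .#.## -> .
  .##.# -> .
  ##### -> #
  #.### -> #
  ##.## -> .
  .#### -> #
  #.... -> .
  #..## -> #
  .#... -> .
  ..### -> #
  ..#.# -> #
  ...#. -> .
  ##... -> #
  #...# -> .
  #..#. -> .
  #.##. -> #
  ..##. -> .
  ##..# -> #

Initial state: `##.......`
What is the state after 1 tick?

..#....##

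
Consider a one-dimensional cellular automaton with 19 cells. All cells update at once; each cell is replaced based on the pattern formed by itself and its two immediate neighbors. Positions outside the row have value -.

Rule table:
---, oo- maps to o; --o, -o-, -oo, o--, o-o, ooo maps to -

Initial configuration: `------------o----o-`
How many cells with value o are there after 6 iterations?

iteration 1: ooooooooooo---oo---
iteration 2: ----------o-o--o-oo
iteration 3: ooooooooo---------o
iteration 4: --------o-ooooooo--
iteration 5: ooooooo---------o-o
iteration 6: ------o-ooooooo----
count of o: 8

8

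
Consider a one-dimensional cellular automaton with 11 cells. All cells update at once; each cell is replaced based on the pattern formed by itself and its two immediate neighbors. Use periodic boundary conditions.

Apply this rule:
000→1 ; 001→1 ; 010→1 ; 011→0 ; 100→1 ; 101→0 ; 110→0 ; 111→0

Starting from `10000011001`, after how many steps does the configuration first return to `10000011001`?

2

01111100110
10000011001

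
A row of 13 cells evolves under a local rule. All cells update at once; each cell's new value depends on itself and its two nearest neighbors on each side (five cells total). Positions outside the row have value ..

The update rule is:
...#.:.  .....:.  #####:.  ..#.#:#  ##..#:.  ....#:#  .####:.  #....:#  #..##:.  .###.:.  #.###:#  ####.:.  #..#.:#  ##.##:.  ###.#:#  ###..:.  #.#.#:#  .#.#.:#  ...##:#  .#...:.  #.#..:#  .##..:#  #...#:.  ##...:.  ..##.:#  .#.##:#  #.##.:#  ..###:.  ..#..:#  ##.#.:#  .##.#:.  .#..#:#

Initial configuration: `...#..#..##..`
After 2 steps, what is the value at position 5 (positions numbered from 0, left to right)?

.#.#####.##.#
.###...#.#.##
position 5 holds .

.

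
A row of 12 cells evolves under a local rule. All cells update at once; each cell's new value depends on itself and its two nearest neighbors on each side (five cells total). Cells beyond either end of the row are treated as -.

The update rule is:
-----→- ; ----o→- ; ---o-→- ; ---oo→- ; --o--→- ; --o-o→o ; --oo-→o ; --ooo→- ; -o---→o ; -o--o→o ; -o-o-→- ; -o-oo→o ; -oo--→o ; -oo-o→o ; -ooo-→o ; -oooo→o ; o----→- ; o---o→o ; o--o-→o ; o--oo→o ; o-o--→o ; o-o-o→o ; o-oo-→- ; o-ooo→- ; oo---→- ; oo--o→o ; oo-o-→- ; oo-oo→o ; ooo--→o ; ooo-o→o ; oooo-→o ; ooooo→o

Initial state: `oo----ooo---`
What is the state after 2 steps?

oo-----oo---
oo-----oo---

oo-----oo---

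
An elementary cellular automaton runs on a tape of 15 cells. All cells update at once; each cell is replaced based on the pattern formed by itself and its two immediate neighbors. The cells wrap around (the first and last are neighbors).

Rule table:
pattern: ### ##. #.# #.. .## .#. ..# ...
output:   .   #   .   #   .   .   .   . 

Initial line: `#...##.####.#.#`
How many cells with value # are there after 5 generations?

4

generation 1: ##...#....#....
generation 2: .##...#....#...
generation 3: ..##...#....#..
generation 4: ...##...#....#.
generation 5: ....##...#....#
count of #: 4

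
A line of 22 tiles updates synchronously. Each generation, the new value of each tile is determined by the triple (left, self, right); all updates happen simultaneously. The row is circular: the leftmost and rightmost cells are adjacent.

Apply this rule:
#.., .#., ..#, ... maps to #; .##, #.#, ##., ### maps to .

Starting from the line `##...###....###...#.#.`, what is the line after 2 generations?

generation 1: ..###...####...####.#.
generation 2: ##...###....###.....##

##...###....###.....##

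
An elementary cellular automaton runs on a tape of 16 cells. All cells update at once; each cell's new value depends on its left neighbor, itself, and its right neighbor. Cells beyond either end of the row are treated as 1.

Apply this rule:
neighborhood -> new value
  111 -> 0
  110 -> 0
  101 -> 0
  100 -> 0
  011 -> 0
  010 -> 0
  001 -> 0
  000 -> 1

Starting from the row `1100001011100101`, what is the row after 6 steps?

0001100000000000
0100001111111110
0001100000000000  (repeats step 1; period 2)
step 6: 0100001111111110

0100001111111110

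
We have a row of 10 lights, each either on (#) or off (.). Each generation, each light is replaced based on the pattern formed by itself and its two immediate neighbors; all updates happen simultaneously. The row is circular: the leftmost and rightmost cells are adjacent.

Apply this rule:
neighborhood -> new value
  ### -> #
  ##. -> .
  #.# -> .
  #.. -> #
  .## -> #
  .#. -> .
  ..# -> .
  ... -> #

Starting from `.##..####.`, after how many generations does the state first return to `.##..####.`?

.#.#.###.#
.....##...
####.#.###
###....###
##.###.###
#..##..###
.#.#.#.###
.......##.
######.#.#
#####....#
####.###.#
###..##..#
##.#.#.#.#
#........#
.#######.#
.######...
.#####.###
.####..##.
.###.#.#.#
.##.......
.#.#######
...######.
##.#####.#
#..####..#
.#.###.#.#
...##.....
##.#.#####
#....#####
.###.#####
.##..####.

30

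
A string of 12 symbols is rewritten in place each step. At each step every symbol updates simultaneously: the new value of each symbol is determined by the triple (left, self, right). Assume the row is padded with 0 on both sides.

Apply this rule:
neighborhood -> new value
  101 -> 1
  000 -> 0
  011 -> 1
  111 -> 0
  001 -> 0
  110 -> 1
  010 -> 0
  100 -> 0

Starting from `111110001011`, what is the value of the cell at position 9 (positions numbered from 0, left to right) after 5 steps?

0

100010000111
000000000101
000000000010
000000000000
000000000000
position 9 holds 0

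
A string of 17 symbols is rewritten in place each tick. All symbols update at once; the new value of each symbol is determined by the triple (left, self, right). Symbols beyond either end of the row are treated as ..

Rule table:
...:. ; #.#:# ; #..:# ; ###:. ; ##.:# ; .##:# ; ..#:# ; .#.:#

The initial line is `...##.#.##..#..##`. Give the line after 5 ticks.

######.......##.#

..###############
.##.............#
####...........##
#..##.........###
######.......##.#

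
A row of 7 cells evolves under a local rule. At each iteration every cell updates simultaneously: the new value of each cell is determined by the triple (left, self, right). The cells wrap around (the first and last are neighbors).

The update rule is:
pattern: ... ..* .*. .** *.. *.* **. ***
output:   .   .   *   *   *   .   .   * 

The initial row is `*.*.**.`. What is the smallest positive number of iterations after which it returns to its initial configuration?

*.*.*..
*.*.**.

2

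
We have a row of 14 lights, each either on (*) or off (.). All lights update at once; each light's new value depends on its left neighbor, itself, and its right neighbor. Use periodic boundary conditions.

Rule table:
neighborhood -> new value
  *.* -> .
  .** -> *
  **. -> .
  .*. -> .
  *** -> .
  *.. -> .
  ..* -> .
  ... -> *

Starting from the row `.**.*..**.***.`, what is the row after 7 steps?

step 1: .*.....*..*...
step 2: ...***......**
step 3: .*.*...****.*.
step 4: .....*.*......
step 5: ****.....*****
step 6: .....***.*....
step 7: ****.*.....***

****.*.....***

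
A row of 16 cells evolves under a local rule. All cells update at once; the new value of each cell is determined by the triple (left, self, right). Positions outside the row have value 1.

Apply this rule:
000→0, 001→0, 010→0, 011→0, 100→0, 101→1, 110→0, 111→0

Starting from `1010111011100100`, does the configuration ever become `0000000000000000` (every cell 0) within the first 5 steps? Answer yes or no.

step 1: 0101000100000000
step 2: 1010000000000000
step 3: 0100000000000000
step 4: 1000000000000000
step 5: 0000000000000000
all cells are 0 at step 5

yes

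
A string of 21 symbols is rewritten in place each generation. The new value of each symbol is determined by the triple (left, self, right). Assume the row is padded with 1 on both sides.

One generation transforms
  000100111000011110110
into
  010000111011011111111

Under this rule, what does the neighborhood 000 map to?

1

At position 1 the neighborhood is 000; the next row has 1 there.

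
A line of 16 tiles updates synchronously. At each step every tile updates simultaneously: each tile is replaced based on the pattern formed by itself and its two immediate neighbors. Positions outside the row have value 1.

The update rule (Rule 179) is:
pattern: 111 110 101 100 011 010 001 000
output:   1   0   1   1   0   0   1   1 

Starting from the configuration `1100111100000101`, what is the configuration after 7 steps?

1011011010101010

step 1: 1011011011111010
step 2: 0100100101110101
step 3: 1011011010101010
step 4: 0100100101010101
step 5: 1011011010101010  (repeats step 3; period 2)
step 7: 1011011010101010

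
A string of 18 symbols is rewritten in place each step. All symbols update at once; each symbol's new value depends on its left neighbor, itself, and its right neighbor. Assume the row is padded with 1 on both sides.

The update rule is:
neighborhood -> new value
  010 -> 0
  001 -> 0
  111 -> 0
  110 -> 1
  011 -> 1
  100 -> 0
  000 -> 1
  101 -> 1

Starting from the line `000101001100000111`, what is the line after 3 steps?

101110011001111010

010010001101110100
100000101111011000
101110011001111010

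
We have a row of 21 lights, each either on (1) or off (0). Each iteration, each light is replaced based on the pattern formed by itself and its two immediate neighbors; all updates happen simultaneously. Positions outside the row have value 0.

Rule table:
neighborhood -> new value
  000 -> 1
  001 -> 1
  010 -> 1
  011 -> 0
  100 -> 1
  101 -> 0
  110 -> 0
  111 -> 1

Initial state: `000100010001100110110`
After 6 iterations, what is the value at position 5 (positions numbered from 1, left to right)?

0

111111111110011000001
011111111101100111111
101111111000011011110
100111110111100001101
111011100011011110001
010001011100001101111
position 5 holds 0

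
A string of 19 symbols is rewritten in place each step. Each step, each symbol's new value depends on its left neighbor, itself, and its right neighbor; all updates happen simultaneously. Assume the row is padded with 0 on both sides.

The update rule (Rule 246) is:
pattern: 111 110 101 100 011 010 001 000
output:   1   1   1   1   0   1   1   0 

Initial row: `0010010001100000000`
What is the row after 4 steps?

0110111111110110000

step 1: 0111111010110000000
step 2: 1011111111011000000
step 3: 1101111111101100000
step 4: 0110111111110110000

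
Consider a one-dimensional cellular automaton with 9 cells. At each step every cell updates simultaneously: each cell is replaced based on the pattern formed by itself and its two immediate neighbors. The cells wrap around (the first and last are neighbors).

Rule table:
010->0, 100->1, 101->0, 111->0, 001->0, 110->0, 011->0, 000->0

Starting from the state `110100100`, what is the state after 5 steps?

000010010
000001001
100000100
010000010
001000001

001000001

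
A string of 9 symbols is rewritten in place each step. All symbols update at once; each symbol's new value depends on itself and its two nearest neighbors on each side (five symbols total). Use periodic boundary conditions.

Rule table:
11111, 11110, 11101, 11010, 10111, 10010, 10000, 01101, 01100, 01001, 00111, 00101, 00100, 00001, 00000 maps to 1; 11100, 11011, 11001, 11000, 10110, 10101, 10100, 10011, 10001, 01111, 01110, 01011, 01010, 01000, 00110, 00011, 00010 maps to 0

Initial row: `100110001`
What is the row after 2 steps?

100010110

100010000
100010110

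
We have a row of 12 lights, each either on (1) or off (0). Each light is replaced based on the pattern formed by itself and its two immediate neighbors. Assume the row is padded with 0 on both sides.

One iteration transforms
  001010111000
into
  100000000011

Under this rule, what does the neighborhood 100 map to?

At position 9 the neighborhood is 100; the next row has 0 there.

0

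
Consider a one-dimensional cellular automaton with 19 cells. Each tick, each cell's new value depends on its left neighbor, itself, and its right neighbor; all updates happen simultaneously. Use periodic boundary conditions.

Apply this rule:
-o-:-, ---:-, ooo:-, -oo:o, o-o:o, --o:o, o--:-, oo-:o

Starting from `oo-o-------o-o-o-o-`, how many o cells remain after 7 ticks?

ooo-------o-o-o-o-o
--o------o-o-o-o-oo
-o------o-o-o-o-ooo
o------o-o-o-o-oo-o
o-----o-o-o-o-ooooo
o----o-o-o-o-oo----
----o-o-o-o-ooo---o
count of o: 8

8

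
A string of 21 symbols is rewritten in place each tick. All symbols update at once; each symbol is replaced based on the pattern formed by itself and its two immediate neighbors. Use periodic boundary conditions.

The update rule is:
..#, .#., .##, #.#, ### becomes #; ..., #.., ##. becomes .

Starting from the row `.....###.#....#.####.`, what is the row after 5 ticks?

tick 1: ....###.##...######..
tick 2: ...###.##...######...
tick 3: ..###.##...######....
tick 4: .###.##...######.....
tick 5: ###.##...######......

###.##...######......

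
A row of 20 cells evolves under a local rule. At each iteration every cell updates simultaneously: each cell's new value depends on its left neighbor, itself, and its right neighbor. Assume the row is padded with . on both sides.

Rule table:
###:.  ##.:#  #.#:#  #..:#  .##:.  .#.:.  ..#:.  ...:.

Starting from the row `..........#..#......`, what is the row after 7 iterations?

...........#..#.....
............#..#....
.............#..#...
..............#..#..
...............#..#.
................#..#
.................#..

.................#..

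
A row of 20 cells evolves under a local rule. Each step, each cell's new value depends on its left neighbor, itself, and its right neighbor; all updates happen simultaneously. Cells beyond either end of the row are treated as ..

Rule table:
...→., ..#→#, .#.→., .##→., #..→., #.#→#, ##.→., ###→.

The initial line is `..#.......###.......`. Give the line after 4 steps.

......#.............

step 1: .#.......#..........
step 2: #.......#...........
step 3: .......#............
step 4: ......#.............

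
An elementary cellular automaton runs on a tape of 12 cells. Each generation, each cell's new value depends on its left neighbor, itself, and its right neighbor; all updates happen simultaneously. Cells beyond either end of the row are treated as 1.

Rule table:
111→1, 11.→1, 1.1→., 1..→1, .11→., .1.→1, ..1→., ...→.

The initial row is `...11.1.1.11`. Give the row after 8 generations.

1111..1.1.1.

1...1.1.1..1
11..1.1.11..
111.1.1..11.
111.1.11..1.
111.1..11.1.
111.11..1.1.
111..11.1.1.
1111..1.1.1.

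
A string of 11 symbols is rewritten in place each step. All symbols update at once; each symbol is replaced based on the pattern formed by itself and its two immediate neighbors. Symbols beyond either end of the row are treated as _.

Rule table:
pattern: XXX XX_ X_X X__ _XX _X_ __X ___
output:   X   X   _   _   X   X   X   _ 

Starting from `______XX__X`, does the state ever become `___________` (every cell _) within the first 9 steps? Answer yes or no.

no

step 1: _____XXX_XX
step 2: ____XXXX_XX
step 3: ___XXXXX_XX
step 4: __XXXXXX_XX
step 5: _XXXXXXX_XX
step 6: XXXXXXXX_XX
step 7: XXXXXXXX_XX  (fixed point — unchanged through step 9)
step 9 is XXXXXXXX_XX, still not uniform _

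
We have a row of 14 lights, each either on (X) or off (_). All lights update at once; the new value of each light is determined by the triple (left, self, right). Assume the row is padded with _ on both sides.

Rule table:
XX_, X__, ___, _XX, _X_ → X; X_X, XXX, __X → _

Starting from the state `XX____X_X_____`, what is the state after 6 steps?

X_X_X_X_XX_X_X

step 1: XXXXX_X_XXXXXX
step 2: X___X_X_X____X
step 3: XXX_X_X_XXXX_X
step 4: X_X_X_X_X__X_X
step 5: X_X_X_X_XX_X_X
step 6: X_X_X_X_XX_X_X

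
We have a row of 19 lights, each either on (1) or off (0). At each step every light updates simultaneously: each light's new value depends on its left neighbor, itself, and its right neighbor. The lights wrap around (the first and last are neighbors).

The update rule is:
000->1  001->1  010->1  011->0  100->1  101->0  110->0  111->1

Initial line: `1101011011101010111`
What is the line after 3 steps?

0011111111110001001

1001000001001010011
0111111111111011101
0011111111110001001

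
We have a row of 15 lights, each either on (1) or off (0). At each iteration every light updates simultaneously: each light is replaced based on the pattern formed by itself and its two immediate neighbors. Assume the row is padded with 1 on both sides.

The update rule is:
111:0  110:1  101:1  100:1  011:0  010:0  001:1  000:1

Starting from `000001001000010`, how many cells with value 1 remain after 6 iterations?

111110110111101
000011011000110
111101101111011
000110110001100
111011011110111
001101100011000
count of 1: 6

6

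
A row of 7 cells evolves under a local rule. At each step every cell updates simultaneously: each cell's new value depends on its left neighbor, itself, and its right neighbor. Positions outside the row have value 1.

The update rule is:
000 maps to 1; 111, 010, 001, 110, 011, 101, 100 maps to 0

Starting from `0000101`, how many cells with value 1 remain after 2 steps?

2

0110000
0000110
count of 1: 2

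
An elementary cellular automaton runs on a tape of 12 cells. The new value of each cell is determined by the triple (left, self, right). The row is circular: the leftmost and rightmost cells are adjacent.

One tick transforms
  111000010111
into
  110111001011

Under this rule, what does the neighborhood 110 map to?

0

At position 2 the neighborhood is 110; the next row has 0 there.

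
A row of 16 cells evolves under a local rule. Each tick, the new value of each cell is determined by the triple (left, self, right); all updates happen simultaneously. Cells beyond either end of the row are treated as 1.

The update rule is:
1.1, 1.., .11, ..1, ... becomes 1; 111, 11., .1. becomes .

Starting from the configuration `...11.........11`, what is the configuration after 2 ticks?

tick 1: 1111.1111111111.
tick 2: ....11.........1

....11.........1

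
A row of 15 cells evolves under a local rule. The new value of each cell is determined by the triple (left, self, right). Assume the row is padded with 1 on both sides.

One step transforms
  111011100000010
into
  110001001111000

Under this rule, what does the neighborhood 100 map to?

0

At position 7 the neighborhood is 100; the next row has 0 there.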